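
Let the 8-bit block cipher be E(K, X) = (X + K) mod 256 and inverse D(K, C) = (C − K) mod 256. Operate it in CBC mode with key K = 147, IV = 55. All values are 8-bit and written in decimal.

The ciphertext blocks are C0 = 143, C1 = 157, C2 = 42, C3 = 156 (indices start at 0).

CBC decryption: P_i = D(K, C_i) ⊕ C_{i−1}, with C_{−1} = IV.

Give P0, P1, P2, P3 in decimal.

P0 = 203, P1 = 133, P2 = 10, P3 = 35

P0: D(K, 143) = 252; 252 ⊕ 55 = 203.
P1: D(K, 157) = 10; 10 ⊕ 143 = 133.
P2: D(K, 42) = 151; 151 ⊕ 157 = 10.
P3: D(K, 156) = 9; 9 ⊕ 42 = 35.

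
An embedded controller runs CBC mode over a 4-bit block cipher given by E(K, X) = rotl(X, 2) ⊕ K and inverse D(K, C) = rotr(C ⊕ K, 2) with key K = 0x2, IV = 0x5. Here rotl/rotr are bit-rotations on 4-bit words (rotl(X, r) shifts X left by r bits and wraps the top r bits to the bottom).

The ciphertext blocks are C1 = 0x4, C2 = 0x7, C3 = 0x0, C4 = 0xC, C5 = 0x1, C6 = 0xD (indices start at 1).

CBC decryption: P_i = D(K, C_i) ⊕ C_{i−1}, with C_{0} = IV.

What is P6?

P6: D(K, 0xD) = 0xF; 0xF ⊕ 0x1 = 0xE.

P6 = 0xE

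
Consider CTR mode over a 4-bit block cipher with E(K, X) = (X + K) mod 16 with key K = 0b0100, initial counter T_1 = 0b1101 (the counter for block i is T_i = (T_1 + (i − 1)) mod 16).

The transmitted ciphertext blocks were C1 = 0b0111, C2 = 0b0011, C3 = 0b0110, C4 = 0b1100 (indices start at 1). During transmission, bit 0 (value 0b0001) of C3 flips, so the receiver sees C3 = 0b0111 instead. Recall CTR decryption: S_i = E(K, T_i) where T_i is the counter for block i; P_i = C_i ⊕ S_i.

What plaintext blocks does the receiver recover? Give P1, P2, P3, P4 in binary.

P1 = 0b0110, P2 = 0b0001, P3 = 0b0100, P4 = 0b1000

Only C3 changed, to 0b0111. In CTR, a change in C_i flips the same bit in P_i only; the keystream is unaffected. Decrypting the received ciphertext:
P1: T = 0b1101, S = E(K, T) = 0b0001; 0b0111 ⊕ 0b0001 = 0b0110.
P2: T = 0b1110, S = E(K, T) = 0b0010; 0b0011 ⊕ 0b0010 = 0b0001.
P3: T = 0b1111, S = E(K, T) = 0b0011; 0b0111 ⊕ 0b0011 = 0b0100.
P4: T = 0b0000, S = E(K, T) = 0b0100; 0b1100 ⊕ 0b0100 = 0b1000.
Blocks that differ from the original plaintext: P3.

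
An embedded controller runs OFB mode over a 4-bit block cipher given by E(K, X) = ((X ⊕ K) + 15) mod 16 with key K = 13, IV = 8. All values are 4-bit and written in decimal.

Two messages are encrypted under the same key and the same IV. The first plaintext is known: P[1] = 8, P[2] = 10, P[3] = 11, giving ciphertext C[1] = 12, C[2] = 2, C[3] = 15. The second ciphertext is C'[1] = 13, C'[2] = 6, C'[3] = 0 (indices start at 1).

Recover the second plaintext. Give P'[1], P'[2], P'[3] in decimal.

In OFB with a reused IV, both messages share the same keystream S_i, so C_i ⊕ C'_i = P_i ⊕ P'_i and thus P'_i = P_i ⊕ C_i ⊕ C'_i.
P'[1]: 8 ⊕ 12 ⊕ 13 = 9.
P'[2]: 10 ⊕ 2 ⊕ 6 = 14.
P'[3]: 11 ⊕ 15 ⊕ 0 = 4.

P'[1] = 9, P'[2] = 14, P'[3] = 4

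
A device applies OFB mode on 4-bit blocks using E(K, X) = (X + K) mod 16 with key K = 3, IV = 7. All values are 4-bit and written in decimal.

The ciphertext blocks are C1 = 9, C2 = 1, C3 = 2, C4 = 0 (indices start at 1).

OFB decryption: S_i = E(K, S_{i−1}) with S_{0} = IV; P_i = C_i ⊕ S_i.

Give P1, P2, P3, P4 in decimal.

P1 = 3, P2 = 12, P3 = 2, P4 = 3

P1: S = E(K, 7) = 10; 9 ⊕ 10 = 3.
P2: S = E(K, 10) = 13; 1 ⊕ 13 = 12.
P3: S = E(K, 13) = 0; 2 ⊕ 0 = 2.
P4: S = E(K, 0) = 3; 0 ⊕ 3 = 3.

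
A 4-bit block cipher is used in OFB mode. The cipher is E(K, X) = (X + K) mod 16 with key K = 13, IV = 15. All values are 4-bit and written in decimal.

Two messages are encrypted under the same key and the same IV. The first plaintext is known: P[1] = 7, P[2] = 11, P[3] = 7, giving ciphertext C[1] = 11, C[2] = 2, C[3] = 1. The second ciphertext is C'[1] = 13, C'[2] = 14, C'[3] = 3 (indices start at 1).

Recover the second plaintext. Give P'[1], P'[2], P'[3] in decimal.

P'[1] = 1, P'[2] = 7, P'[3] = 5

In OFB with a reused IV, both messages share the same keystream S_i, so C_i ⊕ C'_i = P_i ⊕ P'_i and thus P'_i = P_i ⊕ C_i ⊕ C'_i.
P'[1]: 7 ⊕ 11 ⊕ 13 = 1.
P'[2]: 11 ⊕ 2 ⊕ 14 = 7.
P'[3]: 7 ⊕ 1 ⊕ 3 = 5.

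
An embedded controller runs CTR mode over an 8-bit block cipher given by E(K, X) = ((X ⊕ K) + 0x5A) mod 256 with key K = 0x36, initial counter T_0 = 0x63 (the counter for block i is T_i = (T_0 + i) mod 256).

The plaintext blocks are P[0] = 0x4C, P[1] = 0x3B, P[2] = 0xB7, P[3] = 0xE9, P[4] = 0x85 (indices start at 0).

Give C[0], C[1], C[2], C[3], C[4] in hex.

C[0] = 0xE3, C[1] = 0x97, C[2] = 0x1A, C[3] = 0x43, C[4] = 0x2E

CTR encryption: S_i = E(K, T_i) where T_i is the counter for block i; C_i = P_i ⊕ S_i.
C[0]: T = 0x63, S = E(K, T) = 0xAF; 0x4C ⊕ 0xAF = 0xE3.
C[1]: T = 0x64, S = E(K, T) = 0xAC; 0x3B ⊕ 0xAC = 0x97.
C[2]: T = 0x65, S = E(K, T) = 0xAD; 0xB7 ⊕ 0xAD = 0x1A.
C[3]: T = 0x66, S = E(K, T) = 0xAA; 0xE9 ⊕ 0xAA = 0x43.
C[4]: T = 0x67, S = E(K, T) = 0xAB; 0x85 ⊕ 0xAB = 0x2E.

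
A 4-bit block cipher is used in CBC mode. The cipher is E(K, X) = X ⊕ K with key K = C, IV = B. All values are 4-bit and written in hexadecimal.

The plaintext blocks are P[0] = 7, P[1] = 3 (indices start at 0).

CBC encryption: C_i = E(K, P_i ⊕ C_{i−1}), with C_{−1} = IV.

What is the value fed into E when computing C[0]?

C

C[0]: P[0] ⊕ B = C; E(K, C) = 0.
So the input to E for block [0] is C.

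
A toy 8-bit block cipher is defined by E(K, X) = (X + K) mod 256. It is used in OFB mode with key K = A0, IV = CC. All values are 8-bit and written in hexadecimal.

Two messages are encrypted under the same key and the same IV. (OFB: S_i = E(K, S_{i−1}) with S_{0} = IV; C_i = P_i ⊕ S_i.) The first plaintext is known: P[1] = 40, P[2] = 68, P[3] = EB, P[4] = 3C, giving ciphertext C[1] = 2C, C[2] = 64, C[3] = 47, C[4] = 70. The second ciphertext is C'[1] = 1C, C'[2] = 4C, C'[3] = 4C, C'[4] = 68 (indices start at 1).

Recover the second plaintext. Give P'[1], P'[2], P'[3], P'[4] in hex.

In OFB with a reused IV, both messages share the same keystream S_i, so C_i ⊕ C'_i = P_i ⊕ P'_i and thus P'_i = P_i ⊕ C_i ⊕ C'_i.
P'[1]: 40 ⊕ 2C ⊕ 1C = 70.
P'[2]: 68 ⊕ 64 ⊕ 4C = 40.
P'[3]: EB ⊕ 47 ⊕ 4C = E0.
P'[4]: 3C ⊕ 70 ⊕ 68 = 24.

P'[1] = 70, P'[2] = 40, P'[3] = E0, P'[4] = 24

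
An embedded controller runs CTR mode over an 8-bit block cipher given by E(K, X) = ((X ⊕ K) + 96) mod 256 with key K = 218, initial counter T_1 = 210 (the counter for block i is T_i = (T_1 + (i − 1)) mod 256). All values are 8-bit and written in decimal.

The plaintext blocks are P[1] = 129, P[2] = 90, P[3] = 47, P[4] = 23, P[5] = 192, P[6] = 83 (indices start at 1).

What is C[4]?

CTR encryption: S_i = E(K, T_i) where T_i is the counter for block i; C_i = P_i ⊕ S_i.
C[1]: T = 210, S = E(K, T) = 104; 129 ⊕ 104 = 233.
C[2]: T = 211, S = E(K, T) = 105; 90 ⊕ 105 = 51.
C[3]: T = 212, S = E(K, T) = 110; 47 ⊕ 110 = 65.
C[4]: T = 213, S = E(K, T) = 111; 23 ⊕ 111 = 120.

C[4] = 120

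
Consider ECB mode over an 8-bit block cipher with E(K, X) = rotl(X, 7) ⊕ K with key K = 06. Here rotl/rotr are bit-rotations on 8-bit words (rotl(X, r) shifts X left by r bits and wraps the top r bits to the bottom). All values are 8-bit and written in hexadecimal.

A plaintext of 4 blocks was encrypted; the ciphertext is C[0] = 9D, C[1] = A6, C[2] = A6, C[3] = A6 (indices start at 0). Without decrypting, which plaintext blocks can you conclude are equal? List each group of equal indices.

ECB encrypts each block independently with the same key, so equal ciphertext blocks imply equal plaintext blocks.
C[1] = C[2] = C[3] = A6, so P[1] = P[2] = P[3].

P[1] = P[2] = P[3]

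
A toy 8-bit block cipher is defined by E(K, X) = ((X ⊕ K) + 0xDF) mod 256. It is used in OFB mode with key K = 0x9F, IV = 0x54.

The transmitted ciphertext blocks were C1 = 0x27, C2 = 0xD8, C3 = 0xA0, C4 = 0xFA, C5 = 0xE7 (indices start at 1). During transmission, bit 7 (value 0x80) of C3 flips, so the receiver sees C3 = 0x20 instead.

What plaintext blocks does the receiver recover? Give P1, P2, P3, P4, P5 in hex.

OFB decryption: S_i = E(K, S_{i−1}) with S_{0} = IV; P_i = C_i ⊕ S_i.
Only C3 changed, to 0x20. In OFB, a change in C_i flips the same bit in P_i only; the keystream is unaffected. Decrypting the received ciphertext:
P1: S = E(K, 0x54) = 0xAA; 0x27 ⊕ 0xAA = 0x8D.
P2: S = E(K, 0xAA) = 0x14; 0xD8 ⊕ 0x14 = 0xCC.
P3: S = E(K, 0x14) = 0x6A; 0x20 ⊕ 0x6A = 0x4A.
P4: S = E(K, 0x6A) = 0xD4; 0xFA ⊕ 0xD4 = 0x2E.
P5: S = E(K, 0xD4) = 0x2A; 0xE7 ⊕ 0x2A = 0xCD.
Blocks that differ from the original plaintext: P3.

P1 = 0x8D, P2 = 0xCC, P3 = 0x4A, P4 = 0x2E, P5 = 0xCD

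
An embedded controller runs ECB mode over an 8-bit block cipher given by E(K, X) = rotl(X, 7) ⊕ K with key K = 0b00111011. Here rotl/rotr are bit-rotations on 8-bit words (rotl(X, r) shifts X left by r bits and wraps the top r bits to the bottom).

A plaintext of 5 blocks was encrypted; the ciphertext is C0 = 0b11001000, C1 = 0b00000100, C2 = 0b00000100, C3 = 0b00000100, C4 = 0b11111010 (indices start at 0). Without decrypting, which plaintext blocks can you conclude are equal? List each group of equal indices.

ECB encrypts each block independently with the same key, so equal ciphertext blocks imply equal plaintext blocks.
C1 = C2 = C3 = 0b00000100, so P1 = P2 = P3.

P1 = P2 = P3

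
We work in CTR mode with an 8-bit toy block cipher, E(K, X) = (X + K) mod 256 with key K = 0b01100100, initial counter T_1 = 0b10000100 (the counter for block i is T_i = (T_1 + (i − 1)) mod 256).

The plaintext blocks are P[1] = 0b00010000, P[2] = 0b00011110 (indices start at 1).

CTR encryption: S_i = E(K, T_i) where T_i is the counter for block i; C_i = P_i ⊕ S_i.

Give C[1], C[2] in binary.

C[1]: T = 0b10000100, S = E(K, T) = 0b11101000; 0b00010000 ⊕ 0b11101000 = 0b11111000.
C[2]: T = 0b10000101, S = E(K, T) = 0b11101001; 0b00011110 ⊕ 0b11101001 = 0b11110111.

C[1] = 0b11111000, C[2] = 0b11110111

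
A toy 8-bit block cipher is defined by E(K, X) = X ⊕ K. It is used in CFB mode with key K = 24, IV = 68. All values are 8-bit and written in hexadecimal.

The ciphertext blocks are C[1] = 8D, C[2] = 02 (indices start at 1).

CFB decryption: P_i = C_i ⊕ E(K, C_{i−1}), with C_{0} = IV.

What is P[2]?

P[2] = AB

P[2]: E(K, 8D) = A9; 02 ⊕ A9 = AB.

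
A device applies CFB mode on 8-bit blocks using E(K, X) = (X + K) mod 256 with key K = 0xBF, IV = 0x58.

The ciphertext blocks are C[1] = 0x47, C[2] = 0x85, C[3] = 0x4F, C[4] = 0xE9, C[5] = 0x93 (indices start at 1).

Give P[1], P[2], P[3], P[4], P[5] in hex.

P[1] = 0x50, P[2] = 0x83, P[3] = 0x0B, P[4] = 0xE7, P[5] = 0x3B

CFB decryption: P_i = C_i ⊕ E(K, C_{i−1}), with C_{0} = IV.
P[1]: E(K, 0x58) = 0x17; 0x47 ⊕ 0x17 = 0x50.
P[2]: E(K, 0x47) = 0x06; 0x85 ⊕ 0x06 = 0x83.
P[3]: E(K, 0x85) = 0x44; 0x4F ⊕ 0x44 = 0x0B.
P[4]: E(K, 0x4F) = 0x0E; 0xE9 ⊕ 0x0E = 0xE7.
P[5]: E(K, 0xE9) = 0xA8; 0x93 ⊕ 0xA8 = 0x3B.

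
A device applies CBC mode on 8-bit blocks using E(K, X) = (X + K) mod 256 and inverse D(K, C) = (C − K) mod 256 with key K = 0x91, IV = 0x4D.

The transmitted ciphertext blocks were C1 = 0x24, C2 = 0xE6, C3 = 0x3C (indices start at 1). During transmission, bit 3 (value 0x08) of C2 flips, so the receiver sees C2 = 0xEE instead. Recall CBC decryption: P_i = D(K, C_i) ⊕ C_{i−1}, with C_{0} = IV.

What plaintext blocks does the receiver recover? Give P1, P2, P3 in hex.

P1 = 0xDE, P2 = 0x79, P3 = 0x45

Only C2 changed, to 0xEE. In CBC, a change in C_i garbles P_i and flips the same bit in P_{i+1}. Decrypting the received ciphertext:
P1: D(K, 0x24) = 0x93; 0x93 ⊕ 0x4D = 0xDE.
P2: D(K, 0xEE) = 0x5D; 0x5D ⊕ 0x24 = 0x79.
P3: D(K, 0x3C) = 0xAB; 0xAB ⊕ 0xEE = 0x45.
Blocks that differ from the original plaintext: P2, P3.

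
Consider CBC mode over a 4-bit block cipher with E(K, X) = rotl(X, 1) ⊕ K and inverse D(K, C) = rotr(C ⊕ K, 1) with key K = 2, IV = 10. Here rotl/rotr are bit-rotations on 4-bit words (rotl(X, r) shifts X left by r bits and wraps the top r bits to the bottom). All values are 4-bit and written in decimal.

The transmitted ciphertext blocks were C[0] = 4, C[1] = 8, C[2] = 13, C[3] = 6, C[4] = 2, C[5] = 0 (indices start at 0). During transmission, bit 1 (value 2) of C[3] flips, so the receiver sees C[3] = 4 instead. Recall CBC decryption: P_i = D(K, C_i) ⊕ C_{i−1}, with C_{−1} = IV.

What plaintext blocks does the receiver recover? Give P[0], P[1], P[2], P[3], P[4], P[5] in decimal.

P[0] = 9, P[1] = 1, P[2] = 7, P[3] = 14, P[4] = 4, P[5] = 3

Only C[3] changed, to 4. In CBC, a change in C_i garbles P_i and flips the same bit in P_{i+1}. Decrypting the received ciphertext:
P[0]: D(K, 4) = 3; 3 ⊕ 10 = 9.
P[1]: D(K, 8) = 5; 5 ⊕ 4 = 1.
P[2]: D(K, 13) = 15; 15 ⊕ 8 = 7.
P[3]: D(K, 4) = 3; 3 ⊕ 13 = 14.
P[4]: D(K, 2) = 0; 0 ⊕ 4 = 4.
P[5]: D(K, 0) = 1; 1 ⊕ 2 = 3.
Blocks that differ from the original plaintext: P[3], P[4].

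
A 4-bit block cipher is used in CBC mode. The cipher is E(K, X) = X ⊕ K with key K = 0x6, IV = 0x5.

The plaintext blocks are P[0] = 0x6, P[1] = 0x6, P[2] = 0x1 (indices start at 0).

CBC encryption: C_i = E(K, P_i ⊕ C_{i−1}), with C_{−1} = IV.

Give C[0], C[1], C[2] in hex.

C[0] = 0x5, C[1] = 0x5, C[2] = 0x2

C[0]: P[0] ⊕ 0x5 = 0x3; E(K, 0x3) = 0x5.
C[1]: P[1] ⊕ 0x5 = 0x3; E(K, 0x3) = 0x5.
C[2]: P[2] ⊕ 0x5 = 0x4; E(K, 0x4) = 0x2.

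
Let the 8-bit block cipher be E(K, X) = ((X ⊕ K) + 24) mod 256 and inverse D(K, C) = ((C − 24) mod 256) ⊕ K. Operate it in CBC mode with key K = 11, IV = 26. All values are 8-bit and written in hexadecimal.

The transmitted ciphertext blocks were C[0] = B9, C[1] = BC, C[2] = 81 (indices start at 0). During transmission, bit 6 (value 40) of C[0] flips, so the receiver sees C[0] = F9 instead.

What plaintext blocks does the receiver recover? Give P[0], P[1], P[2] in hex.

P[0] = E2, P[1] = 70, P[2] = F0

CBC decryption: P_i = D(K, C_i) ⊕ C_{i−1}, with C_{−1} = IV.
Only C[0] changed, to F9. In CBC, a change in C_i garbles P_i and flips the same bit in P_{i+1}. Decrypting the received ciphertext:
P[0]: D(K, F9) = C4; C4 ⊕ 26 = E2.
P[1]: D(K, BC) = 89; 89 ⊕ F9 = 70.
P[2]: D(K, 81) = 4C; 4C ⊕ BC = F0.
Blocks that differ from the original plaintext: P[0], P[1].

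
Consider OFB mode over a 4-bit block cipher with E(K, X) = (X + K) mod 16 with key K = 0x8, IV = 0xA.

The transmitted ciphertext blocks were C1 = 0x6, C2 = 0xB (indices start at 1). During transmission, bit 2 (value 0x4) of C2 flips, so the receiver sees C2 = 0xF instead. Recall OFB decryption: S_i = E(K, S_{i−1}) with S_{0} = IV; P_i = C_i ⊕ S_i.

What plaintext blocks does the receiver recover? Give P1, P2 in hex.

P1 = 0x4, P2 = 0x5

Only C2 changed, to 0xF. In OFB, a change in C_i flips the same bit in P_i only; the keystream is unaffected. Decrypting the received ciphertext:
P1: S = E(K, 0xA) = 0x2; 0x6 ⊕ 0x2 = 0x4.
P2: S = E(K, 0x2) = 0xA; 0xF ⊕ 0xA = 0x5.
Blocks that differ from the original plaintext: P2.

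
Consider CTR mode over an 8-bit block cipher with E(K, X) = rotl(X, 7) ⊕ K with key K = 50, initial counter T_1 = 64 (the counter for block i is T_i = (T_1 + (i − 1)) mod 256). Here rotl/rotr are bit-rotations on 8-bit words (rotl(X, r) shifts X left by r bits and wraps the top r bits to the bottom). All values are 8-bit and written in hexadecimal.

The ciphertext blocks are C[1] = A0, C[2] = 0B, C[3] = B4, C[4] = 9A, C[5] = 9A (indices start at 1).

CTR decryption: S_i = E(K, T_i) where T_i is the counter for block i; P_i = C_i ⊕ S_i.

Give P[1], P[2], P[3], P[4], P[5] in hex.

P[1]: T = 64, S = E(K, T) = 62; A0 ⊕ 62 = C2.
P[2]: T = 65, S = E(K, T) = E2; 0B ⊕ E2 = E9.
P[3]: T = 66, S = E(K, T) = 63; B4 ⊕ 63 = D7.
P[4]: T = 67, S = E(K, T) = E3; 9A ⊕ E3 = 79.
P[5]: T = 68, S = E(K, T) = 64; 9A ⊕ 64 = FE.

P[1] = C2, P[2] = E9, P[3] = D7, P[4] = 79, P[5] = FE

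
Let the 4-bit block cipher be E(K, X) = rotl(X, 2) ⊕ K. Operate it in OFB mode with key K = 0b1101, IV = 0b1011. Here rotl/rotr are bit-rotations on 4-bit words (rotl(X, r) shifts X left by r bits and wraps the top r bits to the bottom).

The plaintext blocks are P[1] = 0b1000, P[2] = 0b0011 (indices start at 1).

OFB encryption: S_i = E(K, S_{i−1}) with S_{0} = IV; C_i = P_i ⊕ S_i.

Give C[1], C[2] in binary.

C[1]: S = E(K, 0b1011) = 0b0011; 0b1000 ⊕ 0b0011 = 0b1011.
C[2]: S = E(K, 0b0011) = 0b0001; 0b0011 ⊕ 0b0001 = 0b0010.

C[1] = 0b1011, C[2] = 0b0010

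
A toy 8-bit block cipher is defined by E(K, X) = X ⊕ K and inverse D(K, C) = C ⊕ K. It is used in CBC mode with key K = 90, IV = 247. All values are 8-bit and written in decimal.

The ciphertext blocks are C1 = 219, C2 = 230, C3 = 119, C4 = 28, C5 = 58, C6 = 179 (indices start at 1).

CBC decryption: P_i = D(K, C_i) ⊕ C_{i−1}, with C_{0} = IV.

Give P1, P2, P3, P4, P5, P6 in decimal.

P1 = 118, P2 = 103, P3 = 203, P4 = 49, P5 = 124, P6 = 211

P1: D(K, 219) = 129; 129 ⊕ 247 = 118.
P2: D(K, 230) = 188; 188 ⊕ 219 = 103.
P3: D(K, 119) = 45; 45 ⊕ 230 = 203.
P4: D(K, 28) = 70; 70 ⊕ 119 = 49.
P5: D(K, 58) = 96; 96 ⊕ 28 = 124.
P6: D(K, 179) = 233; 233 ⊕ 58 = 211.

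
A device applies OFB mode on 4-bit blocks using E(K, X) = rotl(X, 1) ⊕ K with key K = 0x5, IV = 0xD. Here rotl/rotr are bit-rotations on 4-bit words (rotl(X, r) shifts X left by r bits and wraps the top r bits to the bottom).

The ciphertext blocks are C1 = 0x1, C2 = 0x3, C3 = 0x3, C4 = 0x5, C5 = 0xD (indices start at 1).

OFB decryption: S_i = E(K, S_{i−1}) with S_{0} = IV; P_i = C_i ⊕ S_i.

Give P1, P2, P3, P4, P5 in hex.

P1 = 0xF, P2 = 0xB, P3 = 0x7, P4 = 0x8, P5 = 0x3

P1: S = E(K, 0xD) = 0xE; 0x1 ⊕ 0xE = 0xF.
P2: S = E(K, 0xE) = 0x8; 0x3 ⊕ 0x8 = 0xB.
P3: S = E(K, 0x8) = 0x4; 0x3 ⊕ 0x4 = 0x7.
P4: S = E(K, 0x4) = 0xD; 0x5 ⊕ 0xD = 0x8.
P5: S = E(K, 0xD) = 0xE; 0xD ⊕ 0xE = 0x3.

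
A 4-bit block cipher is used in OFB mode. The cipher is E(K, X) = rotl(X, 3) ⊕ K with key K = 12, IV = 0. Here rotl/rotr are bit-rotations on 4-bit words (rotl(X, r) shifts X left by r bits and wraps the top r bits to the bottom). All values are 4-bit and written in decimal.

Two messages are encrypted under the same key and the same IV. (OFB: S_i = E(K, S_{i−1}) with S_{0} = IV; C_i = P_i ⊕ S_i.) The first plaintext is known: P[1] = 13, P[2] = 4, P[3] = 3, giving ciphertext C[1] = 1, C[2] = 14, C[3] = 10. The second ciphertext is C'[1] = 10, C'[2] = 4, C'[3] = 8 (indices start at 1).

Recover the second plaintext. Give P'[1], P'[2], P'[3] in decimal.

In OFB with a reused IV, both messages share the same keystream S_i, so C_i ⊕ C'_i = P_i ⊕ P'_i and thus P'_i = P_i ⊕ C_i ⊕ C'_i.
P'[1]: 13 ⊕ 1 ⊕ 10 = 6.
P'[2]: 4 ⊕ 14 ⊕ 4 = 14.
P'[3]: 3 ⊕ 10 ⊕ 8 = 1.

P'[1] = 6, P'[2] = 14, P'[3] = 1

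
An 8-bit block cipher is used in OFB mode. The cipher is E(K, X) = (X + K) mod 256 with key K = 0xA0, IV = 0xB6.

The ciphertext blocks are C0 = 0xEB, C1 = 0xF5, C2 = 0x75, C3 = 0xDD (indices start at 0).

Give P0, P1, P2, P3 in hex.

OFB decryption: S_i = E(K, S_{i−1}) with S_{−1} = IV; P_i = C_i ⊕ S_i.
P0: S = E(K, 0xB6) = 0x56; 0xEB ⊕ 0x56 = 0xBD.
P1: S = E(K, 0x56) = 0xF6; 0xF5 ⊕ 0xF6 = 0x03.
P2: S = E(K, 0xF6) = 0x96; 0x75 ⊕ 0x96 = 0xE3.
P3: S = E(K, 0x96) = 0x36; 0xDD ⊕ 0x36 = 0xEB.

P0 = 0xBD, P1 = 0x03, P2 = 0xE3, P3 = 0xEB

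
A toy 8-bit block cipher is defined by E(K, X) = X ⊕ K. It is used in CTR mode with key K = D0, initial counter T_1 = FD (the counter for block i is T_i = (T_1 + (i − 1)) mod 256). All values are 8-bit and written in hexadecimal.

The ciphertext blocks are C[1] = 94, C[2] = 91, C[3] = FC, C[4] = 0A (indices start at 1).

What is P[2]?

CTR decryption: S_i = E(K, T_i) where T_i is the counter for block i; P_i = C_i ⊕ S_i.
P[2]: T = FE, S = E(K, T) = 2E; 91 ⊕ 2E = BF.

P[2] = BF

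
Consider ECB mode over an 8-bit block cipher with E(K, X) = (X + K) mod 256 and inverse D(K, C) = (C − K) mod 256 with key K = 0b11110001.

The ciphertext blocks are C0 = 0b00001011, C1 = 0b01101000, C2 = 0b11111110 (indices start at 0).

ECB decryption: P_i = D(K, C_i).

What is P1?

P1: D(K, 0b01101000) = 0b01110111.

P1 = 0b01110111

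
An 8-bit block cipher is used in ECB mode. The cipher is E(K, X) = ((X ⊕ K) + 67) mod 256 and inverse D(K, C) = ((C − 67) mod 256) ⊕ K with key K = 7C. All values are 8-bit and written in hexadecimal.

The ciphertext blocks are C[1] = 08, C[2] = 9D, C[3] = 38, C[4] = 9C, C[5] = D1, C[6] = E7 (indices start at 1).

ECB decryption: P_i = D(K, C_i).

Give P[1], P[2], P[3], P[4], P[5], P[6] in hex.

P[1]: D(K, 08) = DD.
P[2]: D(K, 9D) = 4A.
P[3]: D(K, 38) = AD.
P[4]: D(K, 9C) = 49.
P[5]: D(K, D1) = 16.
P[6]: D(K, E7) = FC.

P[1] = DD, P[2] = 4A, P[3] = AD, P[4] = 49, P[5] = 16, P[6] = FC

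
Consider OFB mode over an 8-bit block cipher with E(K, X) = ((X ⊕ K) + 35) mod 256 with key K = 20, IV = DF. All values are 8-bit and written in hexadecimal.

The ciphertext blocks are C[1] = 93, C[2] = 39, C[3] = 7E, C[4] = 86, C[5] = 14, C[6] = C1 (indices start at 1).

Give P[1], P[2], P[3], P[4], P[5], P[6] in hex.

OFB decryption: S_i = E(K, S_{i−1}) with S_{0} = IV; P_i = C_i ⊕ S_i.
P[1]: S = E(K, DF) = 34; 93 ⊕ 34 = A7.
P[2]: S = E(K, 34) = 49; 39 ⊕ 49 = 70.
P[3]: S = E(K, 49) = 9E; 7E ⊕ 9E = E0.
P[4]: S = E(K, 9E) = F3; 86 ⊕ F3 = 75.
P[5]: S = E(K, F3) = 08; 14 ⊕ 08 = 1C.
P[6]: S = E(K, 08) = 5D; C1 ⊕ 5D = 9C.

P[1] = A7, P[2] = 70, P[3] = E0, P[4] = 75, P[5] = 1C, P[6] = 9C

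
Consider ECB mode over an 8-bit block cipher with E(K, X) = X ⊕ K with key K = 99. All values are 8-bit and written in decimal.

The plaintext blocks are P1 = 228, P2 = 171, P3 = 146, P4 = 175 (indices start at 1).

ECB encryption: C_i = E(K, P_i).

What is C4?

C4: E(K, 175) = 204.

C4 = 204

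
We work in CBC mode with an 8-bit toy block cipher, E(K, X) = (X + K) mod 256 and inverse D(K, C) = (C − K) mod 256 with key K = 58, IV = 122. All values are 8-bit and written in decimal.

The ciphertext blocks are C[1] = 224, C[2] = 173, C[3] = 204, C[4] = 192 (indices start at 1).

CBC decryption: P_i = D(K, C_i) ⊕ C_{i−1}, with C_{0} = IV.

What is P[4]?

P[4]: D(K, 192) = 134; 134 ⊕ 204 = 74.

P[4] = 74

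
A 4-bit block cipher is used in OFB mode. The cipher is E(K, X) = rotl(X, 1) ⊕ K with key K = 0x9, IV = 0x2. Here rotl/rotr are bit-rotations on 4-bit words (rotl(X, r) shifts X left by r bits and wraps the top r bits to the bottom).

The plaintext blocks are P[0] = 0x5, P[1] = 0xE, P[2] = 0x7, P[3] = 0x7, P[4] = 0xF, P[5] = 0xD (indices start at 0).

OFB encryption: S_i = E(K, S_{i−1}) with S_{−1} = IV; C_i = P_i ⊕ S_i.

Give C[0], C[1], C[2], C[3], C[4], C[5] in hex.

C[0] = 0x8, C[1] = 0xC, C[2] = 0xA, C[3] = 0x5, C[4] = 0x2, C[5] = 0xF

C[0]: S = E(K, 0x2) = 0xD; 0x5 ⊕ 0xD = 0x8.
C[1]: S = E(K, 0xD) = 0x2; 0xE ⊕ 0x2 = 0xC.
C[2]: S = E(K, 0x2) = 0xD; 0x7 ⊕ 0xD = 0xA.
C[3]: S = E(K, 0xD) = 0x2; 0x7 ⊕ 0x2 = 0x5.
C[4]: S = E(K, 0x2) = 0xD; 0xF ⊕ 0xD = 0x2.
C[5]: S = E(K, 0xD) = 0x2; 0xD ⊕ 0x2 = 0xF.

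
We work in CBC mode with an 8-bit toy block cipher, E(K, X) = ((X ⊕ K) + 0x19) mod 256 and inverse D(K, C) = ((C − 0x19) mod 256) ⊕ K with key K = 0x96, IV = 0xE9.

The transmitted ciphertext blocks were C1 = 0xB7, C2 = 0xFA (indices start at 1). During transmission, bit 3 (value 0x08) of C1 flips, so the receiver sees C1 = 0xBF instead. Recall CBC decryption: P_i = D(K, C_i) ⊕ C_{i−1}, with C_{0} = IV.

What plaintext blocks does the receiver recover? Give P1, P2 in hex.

Only C1 changed, to 0xBF. In CBC, a change in C_i garbles P_i and flips the same bit in P_{i+1}. Decrypting the received ciphertext:
P1: D(K, 0xBF) = 0x30; 0x30 ⊕ 0xE9 = 0xD9.
P2: D(K, 0xFA) = 0x77; 0x77 ⊕ 0xBF = 0xC8.
Blocks that differ from the original plaintext: P1, P2.

P1 = 0xD9, P2 = 0xC8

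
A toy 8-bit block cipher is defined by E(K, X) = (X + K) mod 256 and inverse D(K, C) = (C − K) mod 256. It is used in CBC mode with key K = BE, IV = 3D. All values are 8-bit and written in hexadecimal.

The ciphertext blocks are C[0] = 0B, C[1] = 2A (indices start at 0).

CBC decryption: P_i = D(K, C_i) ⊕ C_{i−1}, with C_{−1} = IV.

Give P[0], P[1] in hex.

P[0] = 70, P[1] = 67

P[0]: D(K, 0B) = 4D; 4D ⊕ 3D = 70.
P[1]: D(K, 2A) = 6C; 6C ⊕ 0B = 67.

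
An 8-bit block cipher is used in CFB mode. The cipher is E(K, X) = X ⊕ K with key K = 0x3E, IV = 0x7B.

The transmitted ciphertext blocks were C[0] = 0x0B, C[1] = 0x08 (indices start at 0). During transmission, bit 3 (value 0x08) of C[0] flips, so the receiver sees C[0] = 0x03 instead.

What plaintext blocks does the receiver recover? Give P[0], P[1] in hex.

P[0] = 0x46, P[1] = 0x35

CFB decryption: P_i = C_i ⊕ E(K, C_{i−1}), with C_{−1} = IV.
Only C[0] changed, to 0x03. In CFB, a change in C_i flips the same bit in P_i and garbles P_{i+1}. Decrypting the received ciphertext:
P[0]: E(K, 0x7B) = 0x45; 0x03 ⊕ 0x45 = 0x46.
P[1]: E(K, 0x03) = 0x3D; 0x08 ⊕ 0x3D = 0x35.
Blocks that differ from the original plaintext: P[0], P[1].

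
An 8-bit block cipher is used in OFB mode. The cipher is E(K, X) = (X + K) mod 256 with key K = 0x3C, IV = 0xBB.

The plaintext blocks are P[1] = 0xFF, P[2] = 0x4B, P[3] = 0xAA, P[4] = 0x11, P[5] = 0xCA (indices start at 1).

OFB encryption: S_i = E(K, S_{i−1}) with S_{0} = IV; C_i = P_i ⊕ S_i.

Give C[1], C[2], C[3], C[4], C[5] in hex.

C[1] = 0x08, C[2] = 0x78, C[3] = 0xC5, C[4] = 0xBA, C[5] = 0x2D

C[1]: S = E(K, 0xBB) = 0xF7; 0xFF ⊕ 0xF7 = 0x08.
C[2]: S = E(K, 0xF7) = 0x33; 0x4B ⊕ 0x33 = 0x78.
C[3]: S = E(K, 0x33) = 0x6F; 0xAA ⊕ 0x6F = 0xC5.
C[4]: S = E(K, 0x6F) = 0xAB; 0x11 ⊕ 0xAB = 0xBA.
C[5]: S = E(K, 0xAB) = 0xE7; 0xCA ⊕ 0xE7 = 0x2D.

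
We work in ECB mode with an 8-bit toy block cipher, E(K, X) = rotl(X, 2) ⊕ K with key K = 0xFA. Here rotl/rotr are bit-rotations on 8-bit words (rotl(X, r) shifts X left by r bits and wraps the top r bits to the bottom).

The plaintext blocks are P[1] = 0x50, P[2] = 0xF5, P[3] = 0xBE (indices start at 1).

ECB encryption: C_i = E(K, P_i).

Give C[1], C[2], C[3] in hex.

C[1]: E(K, 0x50) = 0xBB.
C[2]: E(K, 0xF5) = 0x2D.
C[3]: E(K, 0xBE) = 0x00.

C[1] = 0xBB, C[2] = 0x2D, C[3] = 0x00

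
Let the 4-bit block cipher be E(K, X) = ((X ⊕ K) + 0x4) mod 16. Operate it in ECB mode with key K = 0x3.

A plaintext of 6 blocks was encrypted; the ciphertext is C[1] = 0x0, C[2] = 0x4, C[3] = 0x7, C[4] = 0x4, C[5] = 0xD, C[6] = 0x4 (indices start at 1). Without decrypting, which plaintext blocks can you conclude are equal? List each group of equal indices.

P[2] = P[4] = P[6]

ECB encrypts each block independently with the same key, so equal ciphertext blocks imply equal plaintext blocks.
C[2] = C[4] = C[6] = 0x4, so P[2] = P[4] = P[6].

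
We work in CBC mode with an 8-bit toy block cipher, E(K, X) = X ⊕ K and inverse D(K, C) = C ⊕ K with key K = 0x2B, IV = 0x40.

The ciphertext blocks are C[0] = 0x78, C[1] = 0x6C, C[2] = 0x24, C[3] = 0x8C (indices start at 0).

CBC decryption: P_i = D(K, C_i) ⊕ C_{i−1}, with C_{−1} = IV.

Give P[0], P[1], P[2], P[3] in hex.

P[0]: D(K, 0x78) = 0x53; 0x53 ⊕ 0x40 = 0x13.
P[1]: D(K, 0x6C) = 0x47; 0x47 ⊕ 0x78 = 0x3F.
P[2]: D(K, 0x24) = 0x0F; 0x0F ⊕ 0x6C = 0x63.
P[3]: D(K, 0x8C) = 0xA7; 0xA7 ⊕ 0x24 = 0x83.

P[0] = 0x13, P[1] = 0x3F, P[2] = 0x63, P[3] = 0x83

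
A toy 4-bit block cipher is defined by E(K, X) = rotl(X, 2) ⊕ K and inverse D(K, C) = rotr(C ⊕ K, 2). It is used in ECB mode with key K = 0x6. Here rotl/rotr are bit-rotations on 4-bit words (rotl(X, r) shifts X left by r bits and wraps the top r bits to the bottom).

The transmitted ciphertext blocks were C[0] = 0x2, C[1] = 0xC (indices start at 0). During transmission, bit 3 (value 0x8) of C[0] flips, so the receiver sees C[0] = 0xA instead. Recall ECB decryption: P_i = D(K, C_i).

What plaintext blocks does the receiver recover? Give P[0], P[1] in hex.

P[0] = 0x3, P[1] = 0xA

Only C[0] changed, to 0xA. In ECB, a change in C_i affects only P_i. Decrypting the received ciphertext:
P[0]: D(K, 0xA) = 0x3.
P[1]: D(K, 0xC) = 0xA.
Blocks that differ from the original plaintext: P[0].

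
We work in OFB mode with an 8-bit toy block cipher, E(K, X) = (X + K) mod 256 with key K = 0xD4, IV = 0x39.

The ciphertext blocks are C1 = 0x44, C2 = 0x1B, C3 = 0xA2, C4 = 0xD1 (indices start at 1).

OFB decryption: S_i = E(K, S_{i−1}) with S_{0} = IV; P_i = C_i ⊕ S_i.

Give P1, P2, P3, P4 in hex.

P1 = 0x49, P2 = 0xFA, P3 = 0x17, P4 = 0x58

P1: S = E(K, 0x39) = 0x0D; 0x44 ⊕ 0x0D = 0x49.
P2: S = E(K, 0x0D) = 0xE1; 0x1B ⊕ 0xE1 = 0xFA.
P3: S = E(K, 0xE1) = 0xB5; 0xA2 ⊕ 0xB5 = 0x17.
P4: S = E(K, 0xB5) = 0x89; 0xD1 ⊕ 0x89 = 0x58.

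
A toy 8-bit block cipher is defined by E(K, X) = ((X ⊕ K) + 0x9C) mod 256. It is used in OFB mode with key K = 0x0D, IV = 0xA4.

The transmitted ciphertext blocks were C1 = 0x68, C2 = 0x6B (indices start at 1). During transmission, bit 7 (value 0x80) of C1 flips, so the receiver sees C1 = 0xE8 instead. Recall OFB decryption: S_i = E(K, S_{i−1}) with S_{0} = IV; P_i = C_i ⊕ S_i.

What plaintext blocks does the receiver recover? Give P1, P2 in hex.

P1 = 0xAD, P2 = 0x8F

Only C1 changed, to 0xE8. In OFB, a change in C_i flips the same bit in P_i only; the keystream is unaffected. Decrypting the received ciphertext:
P1: S = E(K, 0xA4) = 0x45; 0xE8 ⊕ 0x45 = 0xAD.
P2: S = E(K, 0x45) = 0xE4; 0x6B ⊕ 0xE4 = 0x8F.
Blocks that differ from the original plaintext: P1.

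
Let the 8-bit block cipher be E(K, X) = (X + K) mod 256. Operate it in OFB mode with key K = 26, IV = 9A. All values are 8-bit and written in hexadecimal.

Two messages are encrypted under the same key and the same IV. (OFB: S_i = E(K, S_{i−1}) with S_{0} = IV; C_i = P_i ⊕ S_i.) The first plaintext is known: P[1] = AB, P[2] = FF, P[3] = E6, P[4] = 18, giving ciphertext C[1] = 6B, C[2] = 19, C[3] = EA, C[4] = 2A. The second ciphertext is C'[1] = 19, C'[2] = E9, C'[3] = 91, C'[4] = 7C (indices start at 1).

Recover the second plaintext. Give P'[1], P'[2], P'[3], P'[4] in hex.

In OFB with a reused IV, both messages share the same keystream S_i, so C_i ⊕ C'_i = P_i ⊕ P'_i and thus P'_i = P_i ⊕ C_i ⊕ C'_i.
P'[1]: AB ⊕ 6B ⊕ 19 = D9.
P'[2]: FF ⊕ 19 ⊕ E9 = 0F.
P'[3]: E6 ⊕ EA ⊕ 91 = 9D.
P'[4]: 18 ⊕ 2A ⊕ 7C = 4E.

P'[1] = D9, P'[2] = 0F, P'[3] = 9D, P'[4] = 4E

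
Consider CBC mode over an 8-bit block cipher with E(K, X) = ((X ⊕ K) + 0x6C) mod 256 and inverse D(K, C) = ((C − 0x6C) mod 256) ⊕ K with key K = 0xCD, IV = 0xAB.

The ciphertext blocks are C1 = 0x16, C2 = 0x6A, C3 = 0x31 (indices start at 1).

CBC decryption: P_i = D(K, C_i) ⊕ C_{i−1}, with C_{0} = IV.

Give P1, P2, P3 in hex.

P1: D(K, 0x16) = 0x67; 0x67 ⊕ 0xAB = 0xCC.
P2: D(K, 0x6A) = 0x33; 0x33 ⊕ 0x16 = 0x25.
P3: D(K, 0x31) = 0x08; 0x08 ⊕ 0x6A = 0x62.

P1 = 0xCC, P2 = 0x25, P3 = 0x62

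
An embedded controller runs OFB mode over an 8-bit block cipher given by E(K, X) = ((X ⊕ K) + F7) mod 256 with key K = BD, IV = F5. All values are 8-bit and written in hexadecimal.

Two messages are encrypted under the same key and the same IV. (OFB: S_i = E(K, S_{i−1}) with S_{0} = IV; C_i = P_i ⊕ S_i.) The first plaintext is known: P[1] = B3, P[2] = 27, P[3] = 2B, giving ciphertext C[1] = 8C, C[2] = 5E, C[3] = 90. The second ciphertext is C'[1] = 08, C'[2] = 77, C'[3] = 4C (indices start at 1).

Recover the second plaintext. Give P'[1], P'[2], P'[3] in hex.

In OFB with a reused IV, both messages share the same keystream S_i, so C_i ⊕ C'_i = P_i ⊕ P'_i and thus P'_i = P_i ⊕ C_i ⊕ C'_i.
P'[1]: B3 ⊕ 8C ⊕ 08 = 37.
P'[2]: 27 ⊕ 5E ⊕ 77 = 0E.
P'[3]: 2B ⊕ 90 ⊕ 4C = F7.

P'[1] = 37, P'[2] = 0E, P'[3] = F7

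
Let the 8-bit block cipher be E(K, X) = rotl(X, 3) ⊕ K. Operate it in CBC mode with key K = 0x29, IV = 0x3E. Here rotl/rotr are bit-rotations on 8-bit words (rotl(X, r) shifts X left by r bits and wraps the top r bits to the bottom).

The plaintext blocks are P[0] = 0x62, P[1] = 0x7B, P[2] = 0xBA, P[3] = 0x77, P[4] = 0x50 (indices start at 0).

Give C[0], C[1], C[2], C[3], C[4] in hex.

CBC encryption: C_i = E(K, P_i ⊕ C_{i−1}), with C_{−1} = IV.
C[0]: P[0] ⊕ 0x3E = 0x5C; E(K, 0x5C) = 0xCB.
C[1]: P[1] ⊕ 0xCB = 0xB0; E(K, 0xB0) = 0xAC.
C[2]: P[2] ⊕ 0xAC = 0x16; E(K, 0x16) = 0x99.
C[3]: P[3] ⊕ 0x99 = 0xEE; E(K, 0xEE) = 0x5E.
C[4]: P[4] ⊕ 0x5E = 0x0E; E(K, 0x0E) = 0x59.

C[0] = 0xCB, C[1] = 0xAC, C[2] = 0x99, C[3] = 0x5E, C[4] = 0x59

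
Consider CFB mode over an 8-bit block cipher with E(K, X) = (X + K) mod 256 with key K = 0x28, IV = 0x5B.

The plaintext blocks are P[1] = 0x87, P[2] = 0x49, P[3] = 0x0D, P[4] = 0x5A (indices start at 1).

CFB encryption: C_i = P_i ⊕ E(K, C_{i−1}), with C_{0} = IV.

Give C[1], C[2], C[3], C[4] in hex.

C[1]: E(K, 0x5B) = 0x83; 0x87 ⊕ 0x83 = 0x04.
C[2]: E(K, 0x04) = 0x2C; 0x49 ⊕ 0x2C = 0x65.
C[3]: E(K, 0x65) = 0x8D; 0x0D ⊕ 0x8D = 0x80.
C[4]: E(K, 0x80) = 0xA8; 0x5A ⊕ 0xA8 = 0xF2.

C[1] = 0x04, C[2] = 0x65, C[3] = 0x80, C[4] = 0xF2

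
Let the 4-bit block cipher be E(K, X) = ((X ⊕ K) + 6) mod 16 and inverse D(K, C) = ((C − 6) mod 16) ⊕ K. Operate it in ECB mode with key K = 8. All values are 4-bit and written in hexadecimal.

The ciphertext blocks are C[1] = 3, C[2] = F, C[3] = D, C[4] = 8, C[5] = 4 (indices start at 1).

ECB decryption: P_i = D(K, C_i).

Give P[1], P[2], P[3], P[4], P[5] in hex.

P[1] = 5, P[2] = 1, P[3] = F, P[4] = A, P[5] = 6

P[1]: D(K, 3) = 5.
P[2]: D(K, F) = 1.
P[3]: D(K, D) = F.
P[4]: D(K, 8) = A.
P[5]: D(K, 4) = 6.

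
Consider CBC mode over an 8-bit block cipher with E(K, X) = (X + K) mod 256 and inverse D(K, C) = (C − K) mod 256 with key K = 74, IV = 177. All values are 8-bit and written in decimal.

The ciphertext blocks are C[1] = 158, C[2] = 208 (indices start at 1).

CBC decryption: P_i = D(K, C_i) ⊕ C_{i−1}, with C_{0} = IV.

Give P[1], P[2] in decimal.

P[1] = 229, P[2] = 24

P[1]: D(K, 158) = 84; 84 ⊕ 177 = 229.
P[2]: D(K, 208) = 134; 134 ⊕ 158 = 24.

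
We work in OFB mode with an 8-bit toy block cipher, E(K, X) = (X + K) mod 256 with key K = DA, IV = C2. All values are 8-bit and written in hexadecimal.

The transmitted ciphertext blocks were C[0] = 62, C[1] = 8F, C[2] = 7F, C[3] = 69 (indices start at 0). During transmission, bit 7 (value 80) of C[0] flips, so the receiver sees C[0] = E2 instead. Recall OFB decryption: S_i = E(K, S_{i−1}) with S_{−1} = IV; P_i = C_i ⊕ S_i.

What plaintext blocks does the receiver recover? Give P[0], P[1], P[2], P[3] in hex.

Only C[0] changed, to E2. In OFB, a change in C_i flips the same bit in P_i only; the keystream is unaffected. Decrypting the received ciphertext:
P[0]: S = E(K, C2) = 9C; E2 ⊕ 9C = 7E.
P[1]: S = E(K, 9C) = 76; 8F ⊕ 76 = F9.
P[2]: S = E(K, 76) = 50; 7F ⊕ 50 = 2F.
P[3]: S = E(K, 50) = 2A; 69 ⊕ 2A = 43.
Blocks that differ from the original plaintext: P[0].

P[0] = 7E, P[1] = F9, P[2] = 2F, P[3] = 43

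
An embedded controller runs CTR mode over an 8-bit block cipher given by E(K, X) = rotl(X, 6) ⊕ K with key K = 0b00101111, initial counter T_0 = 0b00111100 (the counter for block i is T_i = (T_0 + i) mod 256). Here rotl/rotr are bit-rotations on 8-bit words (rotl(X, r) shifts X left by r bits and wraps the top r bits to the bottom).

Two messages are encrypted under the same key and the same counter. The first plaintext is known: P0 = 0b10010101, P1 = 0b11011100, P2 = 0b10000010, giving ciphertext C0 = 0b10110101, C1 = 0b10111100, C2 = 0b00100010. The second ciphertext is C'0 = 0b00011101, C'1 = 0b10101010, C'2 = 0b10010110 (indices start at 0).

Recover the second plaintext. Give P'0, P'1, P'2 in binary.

In CTR with a reused counter, both messages share the same keystream S_i, so C_i ⊕ C'_i = P_i ⊕ P'_i and thus P'_i = P_i ⊕ C_i ⊕ C'_i.
P'0: 0b10010101 ⊕ 0b10110101 ⊕ 0b00011101 = 0b00111101.
P'1: 0b11011100 ⊕ 0b10111100 ⊕ 0b10101010 = 0b11001010.
P'2: 0b10000010 ⊕ 0b00100010 ⊕ 0b10010110 = 0b00110110.

P'0 = 0b00111101, P'1 = 0b11001010, P'2 = 0b00110110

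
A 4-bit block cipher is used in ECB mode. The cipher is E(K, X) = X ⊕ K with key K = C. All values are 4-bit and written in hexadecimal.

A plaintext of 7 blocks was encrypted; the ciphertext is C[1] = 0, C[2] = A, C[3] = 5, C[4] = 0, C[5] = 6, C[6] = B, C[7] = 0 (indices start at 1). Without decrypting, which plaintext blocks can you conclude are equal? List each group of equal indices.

ECB encrypts each block independently with the same key, so equal ciphertext blocks imply equal plaintext blocks.
C[1] = C[4] = C[7] = 0, so P[1] = P[4] = P[7].

P[1] = P[4] = P[7]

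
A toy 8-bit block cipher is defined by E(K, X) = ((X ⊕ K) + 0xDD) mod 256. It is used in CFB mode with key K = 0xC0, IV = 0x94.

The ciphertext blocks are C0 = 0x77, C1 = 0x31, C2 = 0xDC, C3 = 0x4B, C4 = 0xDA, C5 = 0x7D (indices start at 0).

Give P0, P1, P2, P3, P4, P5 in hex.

CFB decryption: P_i = C_i ⊕ E(K, C_{i−1}), with C_{−1} = IV.
P0: E(K, 0x94) = 0x31; 0x77 ⊕ 0x31 = 0x46.
P1: E(K, 0x77) = 0x94; 0x31 ⊕ 0x94 = 0xA5.
P2: E(K, 0x31) = 0xCE; 0xDC ⊕ 0xCE = 0x12.
P3: E(K, 0xDC) = 0xF9; 0x4B ⊕ 0xF9 = 0xB2.
P4: E(K, 0x4B) = 0x68; 0xDA ⊕ 0x68 = 0xB2.
P5: E(K, 0xDA) = 0xF7; 0x7D ⊕ 0xF7 = 0x8A.

P0 = 0x46, P1 = 0xA5, P2 = 0x12, P3 = 0xB2, P4 = 0xB2, P5 = 0x8A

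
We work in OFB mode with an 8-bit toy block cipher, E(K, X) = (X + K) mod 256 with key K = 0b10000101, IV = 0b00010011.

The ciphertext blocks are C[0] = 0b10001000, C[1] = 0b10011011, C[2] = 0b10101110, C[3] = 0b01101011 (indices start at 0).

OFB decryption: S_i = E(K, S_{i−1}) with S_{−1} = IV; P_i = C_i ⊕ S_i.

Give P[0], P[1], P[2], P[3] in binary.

P[0] = 0b00010000, P[1] = 0b10000110, P[2] = 0b00001100, P[3] = 0b01001100

P[0]: S = E(K, 0b00010011) = 0b10011000; 0b10001000 ⊕ 0b10011000 = 0b00010000.
P[1]: S = E(K, 0b10011000) = 0b00011101; 0b10011011 ⊕ 0b00011101 = 0b10000110.
P[2]: S = E(K, 0b00011101) = 0b10100010; 0b10101110 ⊕ 0b10100010 = 0b00001100.
P[3]: S = E(K, 0b10100010) = 0b00100111; 0b01101011 ⊕ 0b00100111 = 0b01001100.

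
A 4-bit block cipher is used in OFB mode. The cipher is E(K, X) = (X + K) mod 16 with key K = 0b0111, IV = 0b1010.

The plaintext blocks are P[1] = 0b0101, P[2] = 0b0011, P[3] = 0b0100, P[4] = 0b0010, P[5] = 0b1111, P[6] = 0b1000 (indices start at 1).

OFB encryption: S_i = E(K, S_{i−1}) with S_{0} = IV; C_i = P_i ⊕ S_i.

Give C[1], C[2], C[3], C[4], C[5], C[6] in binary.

C[1] = 0b0100, C[2] = 0b1011, C[3] = 0b1011, C[4] = 0b0100, C[5] = 0b0010, C[6] = 0b1100

C[1]: S = E(K, 0b1010) = 0b0001; 0b0101 ⊕ 0b0001 = 0b0100.
C[2]: S = E(K, 0b0001) = 0b1000; 0b0011 ⊕ 0b1000 = 0b1011.
C[3]: S = E(K, 0b1000) = 0b1111; 0b0100 ⊕ 0b1111 = 0b1011.
C[4]: S = E(K, 0b1111) = 0b0110; 0b0010 ⊕ 0b0110 = 0b0100.
C[5]: S = E(K, 0b0110) = 0b1101; 0b1111 ⊕ 0b1101 = 0b0010.
C[6]: S = E(K, 0b1101) = 0b0100; 0b1000 ⊕ 0b0100 = 0b1100.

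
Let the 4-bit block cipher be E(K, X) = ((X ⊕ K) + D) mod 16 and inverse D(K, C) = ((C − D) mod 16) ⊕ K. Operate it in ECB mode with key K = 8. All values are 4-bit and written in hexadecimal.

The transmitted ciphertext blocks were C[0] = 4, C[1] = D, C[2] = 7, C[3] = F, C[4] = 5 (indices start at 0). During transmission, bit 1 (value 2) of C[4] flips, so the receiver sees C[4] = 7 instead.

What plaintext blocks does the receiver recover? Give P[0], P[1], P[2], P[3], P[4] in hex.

ECB decryption: P_i = D(K, C_i).
Only C[4] changed, to 7. In ECB, a change in C_i affects only P_i. Decrypting the received ciphertext:
P[0]: D(K, 4) = F.
P[1]: D(K, D) = 8.
P[2]: D(K, 7) = 2.
P[3]: D(K, F) = A.
P[4]: D(K, 7) = 2.
Blocks that differ from the original plaintext: P[4].

P[0] = F, P[1] = 8, P[2] = 2, P[3] = A, P[4] = 2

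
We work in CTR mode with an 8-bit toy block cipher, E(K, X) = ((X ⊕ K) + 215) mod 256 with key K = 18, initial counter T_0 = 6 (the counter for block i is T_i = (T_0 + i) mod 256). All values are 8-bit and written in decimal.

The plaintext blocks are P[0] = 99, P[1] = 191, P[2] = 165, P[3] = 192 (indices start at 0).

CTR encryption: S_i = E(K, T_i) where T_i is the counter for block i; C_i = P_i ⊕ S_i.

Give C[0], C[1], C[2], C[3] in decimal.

C[0] = 136, C[1] = 83, C[2] = 84, C[3] = 50

C[0]: T = 6, S = E(K, T) = 235; 99 ⊕ 235 = 136.
C[1]: T = 7, S = E(K, T) = 236; 191 ⊕ 236 = 83.
C[2]: T = 8, S = E(K, T) = 241; 165 ⊕ 241 = 84.
C[3]: T = 9, S = E(K, T) = 242; 192 ⊕ 242 = 50.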